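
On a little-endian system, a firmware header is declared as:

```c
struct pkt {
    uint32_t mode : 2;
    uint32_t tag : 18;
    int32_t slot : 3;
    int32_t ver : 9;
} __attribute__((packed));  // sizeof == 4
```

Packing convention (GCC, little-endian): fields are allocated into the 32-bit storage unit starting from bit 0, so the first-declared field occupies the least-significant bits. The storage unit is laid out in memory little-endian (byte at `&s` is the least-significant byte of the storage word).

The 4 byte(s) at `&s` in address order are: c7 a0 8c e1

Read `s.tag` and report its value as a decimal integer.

206897

[0]=0xc7 [1]=0xa0 [2]=0x8c [3]=0xe1 (little-endian) → word 0xe18ca0c7
mode:2 @ bit 0 → (0xe18ca0c7>>0)&0x3 = 0x3
tag:18 @ bit 2 → (0xe18ca0c7>>2)&0x3ffff = 0x32831  ←
slot:3 @ bit 20 → (0xe18ca0c7>>20)&0x7 = 0x0
ver:9 @ bit 23 → (0xe18ca0c7>>23)&0x1ff = 0x1c3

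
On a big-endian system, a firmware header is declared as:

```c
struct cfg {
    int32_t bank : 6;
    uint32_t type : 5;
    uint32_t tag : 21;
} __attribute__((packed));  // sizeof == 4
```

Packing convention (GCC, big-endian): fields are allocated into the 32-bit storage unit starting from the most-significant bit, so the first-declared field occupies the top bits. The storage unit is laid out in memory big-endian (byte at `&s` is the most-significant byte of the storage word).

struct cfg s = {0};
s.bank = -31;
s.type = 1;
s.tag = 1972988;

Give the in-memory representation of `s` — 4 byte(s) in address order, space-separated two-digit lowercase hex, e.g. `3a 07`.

bank:6 = -31 → 0x21 << 26 → word 0x84000000
type:5 = 1 → 0x1 << 21 → word 0x84200000
tag:21 = 1972988 → 0x1e1afc << 0 → word 0x843e1afc
word = 0x843e1afc → big-endian bytes:
  [0]=0x84  [1]=0x3e  [2]=0x1a  [3]=0xfc

84 3e 1a fc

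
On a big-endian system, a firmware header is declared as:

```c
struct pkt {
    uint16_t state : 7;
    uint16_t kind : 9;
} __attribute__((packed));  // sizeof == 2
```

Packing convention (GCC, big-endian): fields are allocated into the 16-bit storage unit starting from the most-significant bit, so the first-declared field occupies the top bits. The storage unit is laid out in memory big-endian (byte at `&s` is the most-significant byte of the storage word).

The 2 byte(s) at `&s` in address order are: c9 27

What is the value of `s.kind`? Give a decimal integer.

295

[0]=0xc9 [1]=0x27 (big-endian) → word 0xc927
state:7 @ bit 9 → (0xc927>>9)&0x7f = 0x64
kind:9 @ bit 0 → (0xc927>>0)&0x1ff = 0x127  ←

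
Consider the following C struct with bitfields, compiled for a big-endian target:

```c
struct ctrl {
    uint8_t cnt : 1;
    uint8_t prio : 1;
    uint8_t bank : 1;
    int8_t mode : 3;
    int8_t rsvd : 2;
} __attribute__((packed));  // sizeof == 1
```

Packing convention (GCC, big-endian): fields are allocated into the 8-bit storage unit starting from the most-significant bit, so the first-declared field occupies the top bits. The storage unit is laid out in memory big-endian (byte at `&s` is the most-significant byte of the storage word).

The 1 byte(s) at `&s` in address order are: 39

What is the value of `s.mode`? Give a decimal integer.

-2

[0]=0x39 (big-endian) → word 0x39
cnt:1 @ bit 7 → (0x39>>7)&0x1 = 0x0
prio:1 @ bit 6 → (0x39>>6)&0x1 = 0x0
bank:1 @ bit 5 → (0x39>>5)&0x1 = 0x1
mode:3 @ bit 2 → (0x39>>2)&0x7 = 0x6  ←
rsvd:2 @ bit 0 → (0x39>>0)&0x3 = 0x1
mode signed 3b, MSB=1: 6 - 8 = -2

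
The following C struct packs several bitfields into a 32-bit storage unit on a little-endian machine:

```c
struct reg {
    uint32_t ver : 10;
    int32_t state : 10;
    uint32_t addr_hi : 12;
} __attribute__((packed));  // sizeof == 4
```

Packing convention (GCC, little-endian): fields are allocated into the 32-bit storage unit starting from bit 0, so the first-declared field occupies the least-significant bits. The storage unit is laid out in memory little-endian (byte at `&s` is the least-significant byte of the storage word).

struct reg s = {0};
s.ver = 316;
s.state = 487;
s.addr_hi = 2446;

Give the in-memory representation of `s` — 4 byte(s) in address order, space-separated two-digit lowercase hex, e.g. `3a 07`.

ver (10b) val=316 bits=0x13c at bit 0: 0x0000013c
state (10b) val=487 bits=0x1e7 at bit 10: 0x00079d3c
addr_hi (12b) val=2446 bits=0x98e at bit 20: 0x98e79d3c
word = 0x98e79d3c → little-endian bytes:
  [0]=0x3c  [1]=0x9d  [2]=0xe7  [3]=0x98

3c 9d e7 98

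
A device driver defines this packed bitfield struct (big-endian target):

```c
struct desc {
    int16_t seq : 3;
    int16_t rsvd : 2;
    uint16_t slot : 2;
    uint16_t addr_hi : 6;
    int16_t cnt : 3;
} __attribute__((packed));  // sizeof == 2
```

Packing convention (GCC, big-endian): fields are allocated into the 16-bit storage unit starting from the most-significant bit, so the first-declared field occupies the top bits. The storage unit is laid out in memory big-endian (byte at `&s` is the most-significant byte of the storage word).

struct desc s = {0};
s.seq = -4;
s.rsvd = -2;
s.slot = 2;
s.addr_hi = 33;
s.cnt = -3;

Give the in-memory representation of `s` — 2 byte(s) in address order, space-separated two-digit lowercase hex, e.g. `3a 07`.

seq (3b) val=-4 bits=0x4 at bit 13: 0x8000
rsvd (2b) val=-2 bits=0x2 at bit 11: 0x9000
slot (2b) val=2 bits=0x2 at bit 9: 0x9400
addr_hi (6b) val=33 bits=0x21 at bit 3: 0x9508
cnt (3b) val=-3 bits=0x5 at bit 0: 0x950d
word = 0x950d → big-endian bytes:
  [0]=0x95  [1]=0x0d

95 0d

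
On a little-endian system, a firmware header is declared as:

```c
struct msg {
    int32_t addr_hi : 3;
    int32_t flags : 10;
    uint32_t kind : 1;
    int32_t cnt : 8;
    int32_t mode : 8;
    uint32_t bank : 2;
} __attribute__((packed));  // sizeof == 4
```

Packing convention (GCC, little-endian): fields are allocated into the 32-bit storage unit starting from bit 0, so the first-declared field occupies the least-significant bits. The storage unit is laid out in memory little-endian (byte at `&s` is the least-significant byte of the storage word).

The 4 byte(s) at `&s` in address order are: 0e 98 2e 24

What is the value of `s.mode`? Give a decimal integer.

-112

[0]=0x0e [1]=0x98 [2]=0x2e [3]=0x24 (little-endian) → word 0x242e980e
addr_hi [0+:3] = (word>>0) & 0x7 = 6
flags [3+:10] = (word>>3) & 0x3ff = 769
kind [13+:1] = (word>>13) & 0x1 = 0
cnt [14+:8] = (word>>14) & 0xff = 186
mode [22+:8] = (word>>22) & 0xff = 144  ←
bank [30+:2] = (word>>30) & 0x3 = 0
mode signed 8b, MSB=1: 144 - 256 = -112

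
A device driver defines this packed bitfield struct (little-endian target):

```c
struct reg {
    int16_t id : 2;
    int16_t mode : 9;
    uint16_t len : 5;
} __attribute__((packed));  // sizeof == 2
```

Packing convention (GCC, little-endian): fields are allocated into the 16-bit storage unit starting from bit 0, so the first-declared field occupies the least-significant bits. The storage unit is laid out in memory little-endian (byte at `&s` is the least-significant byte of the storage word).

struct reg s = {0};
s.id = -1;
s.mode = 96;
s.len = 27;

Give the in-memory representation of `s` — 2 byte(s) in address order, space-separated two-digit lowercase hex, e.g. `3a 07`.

83 d9

id:2 = -1 → 0x3 << 0 → word 0x0003
mode:9 = 96 → 0x60 << 2 → word 0x0183
len:5 = 27 → 0x1b << 11 → word 0xd983
word = 0xd983 → little-endian bytes:
  [0]=0x83  [1]=0xd9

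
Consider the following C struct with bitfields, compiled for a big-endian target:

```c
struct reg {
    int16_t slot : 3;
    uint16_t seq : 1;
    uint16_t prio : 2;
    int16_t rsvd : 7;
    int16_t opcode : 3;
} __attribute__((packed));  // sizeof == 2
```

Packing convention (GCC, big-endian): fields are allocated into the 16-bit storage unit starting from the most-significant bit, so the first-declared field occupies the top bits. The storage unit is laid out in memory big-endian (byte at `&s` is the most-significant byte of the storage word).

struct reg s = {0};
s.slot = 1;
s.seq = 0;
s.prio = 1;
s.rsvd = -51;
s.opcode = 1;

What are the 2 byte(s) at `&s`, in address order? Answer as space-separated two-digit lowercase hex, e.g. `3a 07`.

26 69

slot:3 = 1 → 0x1 << 13 → word 0x2000
seq:1 = 0 → 0x0 << 12 → word 0x2000
prio:2 = 1 → 0x1 << 10 → word 0x2400
rsvd:7 = -51 → 0x4d << 3 → word 0x2668
opcode:3 = 1 → 0x1 << 0 → word 0x2669
word = 0x2669 → big-endian bytes:
  [0]=0x26  [1]=0x69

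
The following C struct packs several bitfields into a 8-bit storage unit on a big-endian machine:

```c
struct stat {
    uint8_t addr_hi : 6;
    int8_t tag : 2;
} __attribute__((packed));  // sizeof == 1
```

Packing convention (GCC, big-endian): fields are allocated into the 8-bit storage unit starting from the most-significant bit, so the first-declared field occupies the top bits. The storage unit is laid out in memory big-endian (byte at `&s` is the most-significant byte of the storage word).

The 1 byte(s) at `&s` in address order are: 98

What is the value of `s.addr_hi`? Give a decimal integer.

[0]=0x98 (big-endian) → word 0x98
addr_hi [2+:6] = (word>>2) & 0x3f = 38  ←
tag [0+:2] = (word>>0) & 0x3 = 0

38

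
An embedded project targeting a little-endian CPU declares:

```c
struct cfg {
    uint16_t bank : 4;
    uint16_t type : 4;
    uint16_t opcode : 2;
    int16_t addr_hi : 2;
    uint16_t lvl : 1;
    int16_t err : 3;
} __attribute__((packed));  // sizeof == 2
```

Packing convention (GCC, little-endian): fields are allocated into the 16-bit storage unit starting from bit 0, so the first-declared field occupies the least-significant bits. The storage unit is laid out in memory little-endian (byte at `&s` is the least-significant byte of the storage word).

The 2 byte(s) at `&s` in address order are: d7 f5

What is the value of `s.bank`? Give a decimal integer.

7

[0]=0xd7 [1]=0xf5 (little-endian) → word 0xf5d7
bank [0+:4] = (word>>0) & 0xf = 7  ←
type [4+:4] = (word>>4) & 0xf = 13
opcode [8+:2] = (word>>8) & 0x3 = 1
addr_hi [10+:2] = (word>>10) & 0x3 = 1
lvl [12+:1] = (word>>12) & 0x1 = 1
err [13+:3] = (word>>13) & 0x7 = 7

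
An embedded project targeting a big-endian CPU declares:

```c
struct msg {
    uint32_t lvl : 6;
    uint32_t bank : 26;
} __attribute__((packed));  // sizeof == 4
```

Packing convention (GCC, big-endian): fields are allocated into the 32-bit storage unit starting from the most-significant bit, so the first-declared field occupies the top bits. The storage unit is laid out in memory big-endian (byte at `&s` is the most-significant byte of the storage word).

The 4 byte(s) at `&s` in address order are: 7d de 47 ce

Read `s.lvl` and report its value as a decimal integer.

31

[0]=0x7d [1]=0xde [2]=0x47 [3]=0xce (big-endian) → word 0x7dde47ce
lvl:6 @ bit 26 → (0x7dde47ce>>26)&0x3f = 0x1f  ←
bank:26 @ bit 0 → (0x7dde47ce>>0)&0x3ffffff = 0x1de47ce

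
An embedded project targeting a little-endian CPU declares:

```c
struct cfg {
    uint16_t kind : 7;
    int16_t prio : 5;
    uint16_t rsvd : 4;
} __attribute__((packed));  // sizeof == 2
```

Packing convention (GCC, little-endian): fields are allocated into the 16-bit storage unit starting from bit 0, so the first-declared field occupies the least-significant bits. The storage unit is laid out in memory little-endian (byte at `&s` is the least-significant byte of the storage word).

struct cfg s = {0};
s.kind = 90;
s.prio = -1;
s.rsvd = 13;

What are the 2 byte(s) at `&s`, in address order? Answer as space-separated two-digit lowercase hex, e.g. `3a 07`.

da df

kind (7b) val=90 bits=0x5a at bit 0: 0x005a
prio (5b) val=-1 bits=0x1f at bit 7: 0x0fda
rsvd (4b) val=13 bits=0xd at bit 12: 0xdfda
word = 0xdfda → little-endian bytes:
  [0]=0xda  [1]=0xdf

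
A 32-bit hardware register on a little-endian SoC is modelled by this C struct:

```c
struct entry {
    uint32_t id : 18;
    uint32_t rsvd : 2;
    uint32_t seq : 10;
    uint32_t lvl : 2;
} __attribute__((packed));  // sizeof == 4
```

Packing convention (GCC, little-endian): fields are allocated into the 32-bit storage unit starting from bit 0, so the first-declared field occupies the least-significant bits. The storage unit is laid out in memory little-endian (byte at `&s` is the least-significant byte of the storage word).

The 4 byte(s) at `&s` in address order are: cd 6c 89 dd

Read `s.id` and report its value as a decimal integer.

[0]=0xcd [1]=0x6c [2]=0x89 [3]=0xdd (little-endian) → word 0xdd896ccd
id [0+:18] = (word>>0) & 0x3ffff = 93389  ←
rsvd [18+:2] = (word>>18) & 0x3 = 2
seq [20+:10] = (word>>20) & 0x3ff = 472
lvl [30+:2] = (word>>30) & 0x3 = 3

93389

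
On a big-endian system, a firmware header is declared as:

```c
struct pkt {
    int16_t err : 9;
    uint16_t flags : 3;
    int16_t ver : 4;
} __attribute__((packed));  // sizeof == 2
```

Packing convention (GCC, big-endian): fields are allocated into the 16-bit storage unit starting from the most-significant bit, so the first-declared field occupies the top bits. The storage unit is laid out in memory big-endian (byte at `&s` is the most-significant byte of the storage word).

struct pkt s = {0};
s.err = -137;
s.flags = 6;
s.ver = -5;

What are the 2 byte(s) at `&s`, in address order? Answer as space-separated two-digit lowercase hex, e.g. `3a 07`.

bb eb

[7+:9] err=-137 & 0x1ff = 0x177; word=0xbb80
[4+:3] flags=6 & 0x7 = 0x6; word=0xbbe0
[0+:4] ver=-5 & 0xf = 0xb; word=0xbbeb
word = 0xbbeb → big-endian bytes:
  [0]=0xbb  [1]=0xeb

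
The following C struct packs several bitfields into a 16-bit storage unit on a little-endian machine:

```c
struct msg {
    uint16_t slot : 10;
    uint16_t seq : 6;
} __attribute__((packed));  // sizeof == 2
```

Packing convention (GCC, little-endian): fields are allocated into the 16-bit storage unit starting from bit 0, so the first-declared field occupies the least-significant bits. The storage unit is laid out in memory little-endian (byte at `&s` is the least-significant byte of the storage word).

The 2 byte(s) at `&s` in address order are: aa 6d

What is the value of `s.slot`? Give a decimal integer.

426

[0]=0xaa [1]=0x6d (little-endian) → word 0x6daa
slot [0+:10] = (word>>0) & 0x3ff = 426  ←
seq [10+:6] = (word>>10) & 0x3f = 27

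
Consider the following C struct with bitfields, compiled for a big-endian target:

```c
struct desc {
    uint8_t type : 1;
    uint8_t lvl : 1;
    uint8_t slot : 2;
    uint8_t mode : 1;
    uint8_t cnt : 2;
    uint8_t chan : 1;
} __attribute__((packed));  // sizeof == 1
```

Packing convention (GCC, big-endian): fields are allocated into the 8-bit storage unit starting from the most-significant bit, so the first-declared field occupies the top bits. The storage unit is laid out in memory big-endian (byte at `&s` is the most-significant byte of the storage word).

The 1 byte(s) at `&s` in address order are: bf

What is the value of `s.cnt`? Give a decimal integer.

[0]=0xbf (big-endian) → word 0xbf
type [7+:1] = (word>>7) & 0x1 = 1
lvl [6+:1] = (word>>6) & 0x1 = 0
slot [4+:2] = (word>>4) & 0x3 = 3
mode [3+:1] = (word>>3) & 0x1 = 1
cnt [1+:2] = (word>>1) & 0x3 = 3  ←
chan [0+:1] = (word>>0) & 0x1 = 1

3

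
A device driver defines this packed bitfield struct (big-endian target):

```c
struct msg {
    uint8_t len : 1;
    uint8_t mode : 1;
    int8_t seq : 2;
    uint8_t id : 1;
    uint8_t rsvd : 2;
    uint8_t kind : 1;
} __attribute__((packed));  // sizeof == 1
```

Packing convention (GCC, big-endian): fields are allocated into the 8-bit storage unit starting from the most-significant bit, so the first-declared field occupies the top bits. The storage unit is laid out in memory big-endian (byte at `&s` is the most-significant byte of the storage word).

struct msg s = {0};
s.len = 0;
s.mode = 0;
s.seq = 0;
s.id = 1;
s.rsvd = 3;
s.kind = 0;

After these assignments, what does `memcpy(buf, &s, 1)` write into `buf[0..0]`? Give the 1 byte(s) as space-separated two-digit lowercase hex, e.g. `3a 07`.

0e

len (1b) val=0 bits=0x0 at bit 7: 0x00
mode (1b) val=0 bits=0x0 at bit 6: 0x00
seq (2b) val=0 bits=0x0 at bit 4: 0x00
id (1b) val=1 bits=0x1 at bit 3: 0x08
rsvd (2b) val=3 bits=0x3 at bit 1: 0x0e
kind (1b) val=0 bits=0x0 at bit 0: 0x0e
word = 0x0e → big-endian bytes:
  [0]=0x0e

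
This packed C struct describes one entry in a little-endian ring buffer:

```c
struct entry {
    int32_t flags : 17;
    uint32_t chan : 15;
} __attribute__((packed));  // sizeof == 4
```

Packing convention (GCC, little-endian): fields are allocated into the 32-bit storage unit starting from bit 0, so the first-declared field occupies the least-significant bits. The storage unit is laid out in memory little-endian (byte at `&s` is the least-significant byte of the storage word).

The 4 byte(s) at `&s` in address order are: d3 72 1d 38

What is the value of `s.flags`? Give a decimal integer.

-36141

[0]=0xd3 [1]=0x72 [2]=0x1d [3]=0x38 (little-endian) → word 0x381d72d3
flags:17 @ bit 0 → (0x381d72d3>>0)&0x1ffff = 0x172d3  ←
chan:15 @ bit 17 → (0x381d72d3>>17)&0x7fff = 0x1c0e
flags signed 17b, MSB=1: 94931 - 131072 = -36141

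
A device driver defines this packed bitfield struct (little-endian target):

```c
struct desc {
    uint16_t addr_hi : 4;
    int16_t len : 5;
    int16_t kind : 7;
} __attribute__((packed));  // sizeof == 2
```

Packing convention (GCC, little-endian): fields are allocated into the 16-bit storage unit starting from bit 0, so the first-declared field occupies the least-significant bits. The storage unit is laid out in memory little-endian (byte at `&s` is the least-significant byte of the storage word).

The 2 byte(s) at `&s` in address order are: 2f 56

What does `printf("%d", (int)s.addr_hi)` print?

[0]=0x2f [1]=0x56 (little-endian) → word 0x562f
addr_hi:4 @ bit 0 → (0x562f>>0)&0xf = 0xf  ←
len:5 @ bit 4 → (0x562f>>4)&0x1f = 0x2
kind:7 @ bit 9 → (0x562f>>9)&0x7f = 0x2b

15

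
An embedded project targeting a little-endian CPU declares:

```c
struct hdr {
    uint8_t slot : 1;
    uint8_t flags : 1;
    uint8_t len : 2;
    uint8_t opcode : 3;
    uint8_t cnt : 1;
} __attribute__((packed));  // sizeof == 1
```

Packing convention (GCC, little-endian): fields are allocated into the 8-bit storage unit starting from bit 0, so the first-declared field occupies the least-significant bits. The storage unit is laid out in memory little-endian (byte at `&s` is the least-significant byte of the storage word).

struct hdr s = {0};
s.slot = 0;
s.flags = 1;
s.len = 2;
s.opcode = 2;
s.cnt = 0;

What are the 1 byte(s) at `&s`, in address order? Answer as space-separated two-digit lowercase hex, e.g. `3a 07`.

[0+:1] slot=0 & 0x1 = 0x0; word=0x00
[1+:1] flags=1 & 0x1 = 0x1; word=0x02
[2+:2] len=2 & 0x3 = 0x2; word=0x0a
[4+:3] opcode=2 & 0x7 = 0x2; word=0x2a
[7+:1] cnt=0 & 0x1 = 0x0; word=0x2a
word = 0x2a → little-endian bytes:
  [0]=0x2a

2a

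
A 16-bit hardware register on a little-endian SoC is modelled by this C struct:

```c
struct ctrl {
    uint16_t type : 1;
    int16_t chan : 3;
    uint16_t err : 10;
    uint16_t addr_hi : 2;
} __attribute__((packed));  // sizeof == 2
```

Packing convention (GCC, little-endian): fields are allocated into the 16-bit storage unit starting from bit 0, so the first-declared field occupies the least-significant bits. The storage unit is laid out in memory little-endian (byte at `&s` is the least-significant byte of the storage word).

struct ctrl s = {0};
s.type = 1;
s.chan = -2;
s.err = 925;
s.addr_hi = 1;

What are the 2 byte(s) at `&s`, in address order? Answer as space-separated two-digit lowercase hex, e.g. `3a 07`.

dd 79

type (1b) val=1 bits=0x1 at bit 0: 0x0001
chan (3b) val=-2 bits=0x6 at bit 1: 0x000d
err (10b) val=925 bits=0x39d at bit 4: 0x39dd
addr_hi (2b) val=1 bits=0x1 at bit 14: 0x79dd
word = 0x79dd → little-endian bytes:
  [0]=0xdd  [1]=0x79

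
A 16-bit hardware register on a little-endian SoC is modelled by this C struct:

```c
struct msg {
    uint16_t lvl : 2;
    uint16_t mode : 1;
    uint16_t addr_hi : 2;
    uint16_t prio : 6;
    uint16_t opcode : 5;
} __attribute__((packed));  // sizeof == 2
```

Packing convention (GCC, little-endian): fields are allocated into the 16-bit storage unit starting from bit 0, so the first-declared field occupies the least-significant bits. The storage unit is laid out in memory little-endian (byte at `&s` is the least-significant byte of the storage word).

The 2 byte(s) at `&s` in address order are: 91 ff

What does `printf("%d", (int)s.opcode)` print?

31

[0]=0x91 [1]=0xff (little-endian) → word 0xff91
lvl:2 @ bit 0 → (0xff91>>0)&0x3 = 0x1
mode:1 @ bit 2 → (0xff91>>2)&0x1 = 0x0
addr_hi:2 @ bit 3 → (0xff91>>3)&0x3 = 0x2
prio:6 @ bit 5 → (0xff91>>5)&0x3f = 0x3c
opcode:5 @ bit 11 → (0xff91>>11)&0x1f = 0x1f  ←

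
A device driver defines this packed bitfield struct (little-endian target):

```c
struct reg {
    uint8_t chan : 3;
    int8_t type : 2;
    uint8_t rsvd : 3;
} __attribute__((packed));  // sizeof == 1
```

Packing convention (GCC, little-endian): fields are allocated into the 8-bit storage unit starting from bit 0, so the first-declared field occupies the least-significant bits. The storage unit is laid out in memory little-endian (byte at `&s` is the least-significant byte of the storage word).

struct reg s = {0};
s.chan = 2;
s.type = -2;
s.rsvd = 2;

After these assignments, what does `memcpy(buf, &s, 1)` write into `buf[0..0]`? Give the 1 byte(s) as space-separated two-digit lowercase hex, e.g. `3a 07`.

52

chan (3b) val=2 bits=0x2 at bit 0: 0x02
type (2b) val=-2 bits=0x2 at bit 3: 0x12
rsvd (3b) val=2 bits=0x2 at bit 5: 0x52
word = 0x52 → little-endian bytes:
  [0]=0x52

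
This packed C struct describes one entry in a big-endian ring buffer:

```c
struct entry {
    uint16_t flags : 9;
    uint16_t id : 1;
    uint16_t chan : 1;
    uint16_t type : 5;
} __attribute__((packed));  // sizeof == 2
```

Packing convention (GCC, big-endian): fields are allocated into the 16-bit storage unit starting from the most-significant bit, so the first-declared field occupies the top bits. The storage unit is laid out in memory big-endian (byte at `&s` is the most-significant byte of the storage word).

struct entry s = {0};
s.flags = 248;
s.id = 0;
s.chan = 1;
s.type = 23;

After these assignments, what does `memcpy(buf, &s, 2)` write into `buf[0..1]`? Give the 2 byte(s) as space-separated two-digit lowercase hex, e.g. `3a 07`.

7c 37

flags:9 = 248 → 0xf8 << 7 → word 0x7c00
id:1 = 0 → 0x0 << 6 → word 0x7c00
chan:1 = 1 → 0x1 << 5 → word 0x7c20
type:5 = 23 → 0x17 << 0 → word 0x7c37
word = 0x7c37 → big-endian bytes:
  [0]=0x7c  [1]=0x37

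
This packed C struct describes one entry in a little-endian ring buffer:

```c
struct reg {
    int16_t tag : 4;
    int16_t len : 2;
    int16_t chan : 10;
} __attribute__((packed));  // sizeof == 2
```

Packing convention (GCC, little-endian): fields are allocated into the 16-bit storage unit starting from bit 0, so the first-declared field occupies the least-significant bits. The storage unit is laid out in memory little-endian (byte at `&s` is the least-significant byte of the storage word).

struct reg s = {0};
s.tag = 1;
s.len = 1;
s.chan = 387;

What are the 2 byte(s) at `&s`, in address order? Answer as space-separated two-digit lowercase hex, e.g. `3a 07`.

[0+:4] tag=1 & 0xf = 0x1; word=0x0001
[4+:2] len=1 & 0x3 = 0x1; word=0x0011
[6+:10] chan=387 & 0x3ff = 0x183; word=0x60d1
word = 0x60d1 → little-endian bytes:
  [0]=0xd1  [1]=0x60

d1 60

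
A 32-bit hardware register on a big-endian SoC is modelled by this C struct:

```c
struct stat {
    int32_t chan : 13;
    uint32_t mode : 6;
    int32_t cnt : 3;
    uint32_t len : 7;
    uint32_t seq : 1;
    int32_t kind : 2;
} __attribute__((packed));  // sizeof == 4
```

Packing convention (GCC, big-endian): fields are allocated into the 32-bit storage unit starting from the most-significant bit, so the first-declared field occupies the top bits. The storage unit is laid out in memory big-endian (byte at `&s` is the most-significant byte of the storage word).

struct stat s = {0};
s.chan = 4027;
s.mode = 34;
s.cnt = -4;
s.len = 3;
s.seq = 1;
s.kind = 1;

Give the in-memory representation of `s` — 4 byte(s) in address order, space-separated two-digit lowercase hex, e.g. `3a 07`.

chan:13 = 4027 → 0xfbb << 19 → word 0x7dd80000
mode:6 = 34 → 0x22 << 13 → word 0x7ddc4000
cnt:3 = -4 → 0x4 << 10 → word 0x7ddc5000
len:7 = 3 → 0x3 << 3 → word 0x7ddc5018
seq:1 = 1 → 0x1 << 2 → word 0x7ddc501c
kind:2 = 1 → 0x1 << 0 → word 0x7ddc501d
word = 0x7ddc501d → big-endian bytes:
  [0]=0x7d  [1]=0xdc  [2]=0x50  [3]=0x1d

7d dc 50 1d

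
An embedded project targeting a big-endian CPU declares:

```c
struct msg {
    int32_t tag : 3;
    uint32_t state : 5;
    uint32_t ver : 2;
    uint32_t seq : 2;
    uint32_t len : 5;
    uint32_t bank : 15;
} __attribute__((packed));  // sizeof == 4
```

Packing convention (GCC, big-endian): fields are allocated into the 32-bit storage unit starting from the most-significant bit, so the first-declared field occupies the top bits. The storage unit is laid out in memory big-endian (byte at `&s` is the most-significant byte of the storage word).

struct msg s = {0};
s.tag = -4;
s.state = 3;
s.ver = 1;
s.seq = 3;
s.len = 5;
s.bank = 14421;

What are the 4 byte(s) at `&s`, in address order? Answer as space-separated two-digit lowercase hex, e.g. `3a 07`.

83 72 b8 55

tag (3b) val=-4 bits=0x4 at bit 29: 0x80000000
state (5b) val=3 bits=0x3 at bit 24: 0x83000000
ver (2b) val=1 bits=0x1 at bit 22: 0x83400000
seq (2b) val=3 bits=0x3 at bit 20: 0x83700000
len (5b) val=5 bits=0x5 at bit 15: 0x83728000
bank (15b) val=14421 bits=0x3855 at bit 0: 0x8372b855
word = 0x8372b855 → big-endian bytes:
  [0]=0x83  [1]=0x72  [2]=0xb8  [3]=0x55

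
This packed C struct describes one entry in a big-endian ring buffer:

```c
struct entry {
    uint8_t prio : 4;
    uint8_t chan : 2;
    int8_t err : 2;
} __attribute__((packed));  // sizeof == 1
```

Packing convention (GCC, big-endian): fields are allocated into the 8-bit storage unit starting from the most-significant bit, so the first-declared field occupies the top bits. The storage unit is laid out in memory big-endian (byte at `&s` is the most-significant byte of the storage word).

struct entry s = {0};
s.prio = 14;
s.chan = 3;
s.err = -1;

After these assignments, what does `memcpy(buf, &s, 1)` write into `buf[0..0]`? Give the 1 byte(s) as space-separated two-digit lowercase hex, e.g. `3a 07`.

[4+:4] prio=14 & 0xf = 0xe; word=0xe0
[2+:2] chan=3 & 0x3 = 0x3; word=0xec
[0+:2] err=-1 & 0x3 = 0x3; word=0xef
word = 0xef → big-endian bytes:
  [0]=0xef

ef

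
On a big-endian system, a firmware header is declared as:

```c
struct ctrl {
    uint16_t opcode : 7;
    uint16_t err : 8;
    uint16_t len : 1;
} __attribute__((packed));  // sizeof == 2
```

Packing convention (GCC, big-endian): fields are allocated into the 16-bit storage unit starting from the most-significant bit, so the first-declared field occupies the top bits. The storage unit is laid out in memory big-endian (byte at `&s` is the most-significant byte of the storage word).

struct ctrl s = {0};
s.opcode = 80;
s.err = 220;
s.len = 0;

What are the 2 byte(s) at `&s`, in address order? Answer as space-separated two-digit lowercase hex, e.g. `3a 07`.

opcode:7 = 80 → 0x50 << 9 → word 0xa000
err:8 = 220 → 0xdc << 1 → word 0xa1b8
len:1 = 0 → 0x0 << 0 → word 0xa1b8
word = 0xa1b8 → big-endian bytes:
  [0]=0xa1  [1]=0xb8

a1 b8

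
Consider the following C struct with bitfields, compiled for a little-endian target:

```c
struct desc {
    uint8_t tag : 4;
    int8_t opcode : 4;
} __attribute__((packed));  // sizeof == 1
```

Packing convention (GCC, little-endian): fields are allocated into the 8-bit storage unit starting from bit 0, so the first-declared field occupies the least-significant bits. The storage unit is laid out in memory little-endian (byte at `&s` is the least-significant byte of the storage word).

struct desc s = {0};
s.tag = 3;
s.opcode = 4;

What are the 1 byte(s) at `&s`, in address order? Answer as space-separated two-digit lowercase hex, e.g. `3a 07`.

tag (4b) val=3 bits=0x3 at bit 0: 0x03
opcode (4b) val=4 bits=0x4 at bit 4: 0x43
word = 0x43 → little-endian bytes:
  [0]=0x43

43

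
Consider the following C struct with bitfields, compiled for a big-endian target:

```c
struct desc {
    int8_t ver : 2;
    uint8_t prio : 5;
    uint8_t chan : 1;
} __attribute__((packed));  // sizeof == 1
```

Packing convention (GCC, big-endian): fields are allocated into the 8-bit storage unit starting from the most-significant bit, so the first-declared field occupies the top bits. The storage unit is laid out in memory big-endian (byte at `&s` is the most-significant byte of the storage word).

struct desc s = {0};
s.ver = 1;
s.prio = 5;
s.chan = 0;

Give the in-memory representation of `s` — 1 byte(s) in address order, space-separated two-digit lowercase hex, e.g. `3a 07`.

ver:2 = 1 → 0x1 << 6 → word 0x40
prio:5 = 5 → 0x5 << 1 → word 0x4a
chan:1 = 0 → 0x0 << 0 → word 0x4a
word = 0x4a → big-endian bytes:
  [0]=0x4a

4a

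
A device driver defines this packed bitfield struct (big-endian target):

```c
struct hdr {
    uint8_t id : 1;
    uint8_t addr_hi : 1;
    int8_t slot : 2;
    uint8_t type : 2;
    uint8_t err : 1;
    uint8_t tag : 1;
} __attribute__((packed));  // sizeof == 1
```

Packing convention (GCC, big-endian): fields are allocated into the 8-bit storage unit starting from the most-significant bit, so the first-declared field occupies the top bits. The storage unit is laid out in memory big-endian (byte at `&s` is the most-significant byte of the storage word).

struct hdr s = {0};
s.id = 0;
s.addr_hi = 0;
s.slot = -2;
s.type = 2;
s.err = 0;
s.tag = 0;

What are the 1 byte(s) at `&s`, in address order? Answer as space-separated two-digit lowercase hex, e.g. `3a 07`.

28

id:1 = 0 → 0x0 << 7 → word 0x00
addr_hi:1 = 0 → 0x0 << 6 → word 0x00
slot:2 = -2 → 0x2 << 4 → word 0x20
type:2 = 2 → 0x2 << 2 → word 0x28
err:1 = 0 → 0x0 << 1 → word 0x28
tag:1 = 0 → 0x0 << 0 → word 0x28
word = 0x28 → big-endian bytes:
  [0]=0x28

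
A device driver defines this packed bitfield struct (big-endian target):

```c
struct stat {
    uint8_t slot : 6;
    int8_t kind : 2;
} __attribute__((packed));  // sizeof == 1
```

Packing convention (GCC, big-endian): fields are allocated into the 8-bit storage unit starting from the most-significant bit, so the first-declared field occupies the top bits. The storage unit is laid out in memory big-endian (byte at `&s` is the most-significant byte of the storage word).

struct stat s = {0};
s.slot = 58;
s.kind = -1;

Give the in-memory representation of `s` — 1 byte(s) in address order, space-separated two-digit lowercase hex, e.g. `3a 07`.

eb

[2+:6] slot=58 & 0x3f = 0x3a; word=0xe8
[0+:2] kind=-1 & 0x3 = 0x3; word=0xeb
word = 0xeb → big-endian bytes:
  [0]=0xeb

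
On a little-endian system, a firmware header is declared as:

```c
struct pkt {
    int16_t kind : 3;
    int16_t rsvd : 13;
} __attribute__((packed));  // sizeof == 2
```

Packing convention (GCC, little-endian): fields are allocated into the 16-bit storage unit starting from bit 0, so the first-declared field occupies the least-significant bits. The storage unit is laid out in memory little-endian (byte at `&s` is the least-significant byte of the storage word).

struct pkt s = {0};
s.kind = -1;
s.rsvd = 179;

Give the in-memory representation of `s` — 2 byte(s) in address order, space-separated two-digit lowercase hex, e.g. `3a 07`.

9f 05

kind:3 = -1 → 0x7 << 0 → word 0x0007
rsvd:13 = 179 → 0xb3 << 3 → word 0x059f
word = 0x059f → little-endian bytes:
  [0]=0x9f  [1]=0x05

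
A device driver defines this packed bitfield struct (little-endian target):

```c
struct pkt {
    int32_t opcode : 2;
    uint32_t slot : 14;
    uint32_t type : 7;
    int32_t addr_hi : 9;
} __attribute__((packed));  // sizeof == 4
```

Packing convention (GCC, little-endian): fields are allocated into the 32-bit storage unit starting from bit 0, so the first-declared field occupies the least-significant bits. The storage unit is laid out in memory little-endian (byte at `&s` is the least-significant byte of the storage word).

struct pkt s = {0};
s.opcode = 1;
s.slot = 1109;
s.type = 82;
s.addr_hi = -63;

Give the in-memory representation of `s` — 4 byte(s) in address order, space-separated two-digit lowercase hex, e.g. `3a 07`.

55 11 d2 e0

[0+:2] opcode=1 & 0x3 = 0x1; word=0x00000001
[2+:14] slot=1109 & 0x3fff = 0x455; word=0x00001155
[16+:7] type=82 & 0x7f = 0x52; word=0x00521155
[23+:9] addr_hi=-63 & 0x1ff = 0x1c1; word=0xe0d21155
word = 0xe0d21155 → little-endian bytes:
  [0]=0x55  [1]=0x11  [2]=0xd2  [3]=0xe0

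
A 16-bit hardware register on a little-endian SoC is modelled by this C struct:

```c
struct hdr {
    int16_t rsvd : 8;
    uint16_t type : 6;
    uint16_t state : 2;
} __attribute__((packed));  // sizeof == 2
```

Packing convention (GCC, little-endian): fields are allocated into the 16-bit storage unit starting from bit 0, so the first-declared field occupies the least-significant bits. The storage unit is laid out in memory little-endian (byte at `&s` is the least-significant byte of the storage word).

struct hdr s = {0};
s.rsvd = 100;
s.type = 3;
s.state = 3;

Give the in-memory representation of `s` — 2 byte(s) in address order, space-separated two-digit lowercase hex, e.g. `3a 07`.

64 c3

rsvd (8b) val=100 bits=0x64 at bit 0: 0x0064
type (6b) val=3 bits=0x3 at bit 8: 0x0364
state (2b) val=3 bits=0x3 at bit 14: 0xc364
word = 0xc364 → little-endian bytes:
  [0]=0x64  [1]=0xc3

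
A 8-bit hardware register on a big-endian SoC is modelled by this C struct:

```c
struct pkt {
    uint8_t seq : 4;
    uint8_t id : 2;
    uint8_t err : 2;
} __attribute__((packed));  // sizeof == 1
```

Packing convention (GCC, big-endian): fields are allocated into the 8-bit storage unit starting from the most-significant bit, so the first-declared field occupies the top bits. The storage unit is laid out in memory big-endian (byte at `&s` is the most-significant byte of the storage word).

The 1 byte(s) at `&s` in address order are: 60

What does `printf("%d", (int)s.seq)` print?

[0]=0x60 (big-endian) → word 0x60
seq [4+:4] = (word>>4) & 0xf = 6  ←
id [2+:2] = (word>>2) & 0x3 = 0
err [0+:2] = (word>>0) & 0x3 = 0

6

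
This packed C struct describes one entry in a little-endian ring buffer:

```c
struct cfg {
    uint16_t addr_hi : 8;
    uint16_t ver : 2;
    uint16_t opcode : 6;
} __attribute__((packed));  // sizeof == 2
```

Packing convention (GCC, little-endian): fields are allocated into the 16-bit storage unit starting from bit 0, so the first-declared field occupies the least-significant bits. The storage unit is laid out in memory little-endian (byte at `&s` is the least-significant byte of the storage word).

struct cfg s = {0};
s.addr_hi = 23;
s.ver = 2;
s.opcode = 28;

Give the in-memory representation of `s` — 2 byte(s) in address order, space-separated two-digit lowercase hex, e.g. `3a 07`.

addr_hi:8 = 23 → 0x17 << 0 → word 0x0017
ver:2 = 2 → 0x2 << 8 → word 0x0217
opcode:6 = 28 → 0x1c << 10 → word 0x7217
word = 0x7217 → little-endian bytes:
  [0]=0x17  [1]=0x72

17 72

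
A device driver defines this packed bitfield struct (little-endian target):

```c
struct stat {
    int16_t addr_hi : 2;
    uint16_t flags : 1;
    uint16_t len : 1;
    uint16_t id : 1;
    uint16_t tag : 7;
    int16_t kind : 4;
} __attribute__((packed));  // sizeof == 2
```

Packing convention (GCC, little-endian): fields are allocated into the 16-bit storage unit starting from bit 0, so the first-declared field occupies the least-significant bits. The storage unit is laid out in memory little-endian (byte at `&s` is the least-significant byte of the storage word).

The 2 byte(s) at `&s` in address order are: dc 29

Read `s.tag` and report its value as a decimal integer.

78

[0]=0xdc [1]=0x29 (little-endian) → word 0x29dc
addr_hi [0+:2] = (word>>0) & 0x3 = 0
flags [2+:1] = (word>>2) & 0x1 = 1
len [3+:1] = (word>>3) & 0x1 = 1
id [4+:1] = (word>>4) & 0x1 = 1
tag [5+:7] = (word>>5) & 0x7f = 78  ←
kind [12+:4] = (word>>12) & 0xf = 2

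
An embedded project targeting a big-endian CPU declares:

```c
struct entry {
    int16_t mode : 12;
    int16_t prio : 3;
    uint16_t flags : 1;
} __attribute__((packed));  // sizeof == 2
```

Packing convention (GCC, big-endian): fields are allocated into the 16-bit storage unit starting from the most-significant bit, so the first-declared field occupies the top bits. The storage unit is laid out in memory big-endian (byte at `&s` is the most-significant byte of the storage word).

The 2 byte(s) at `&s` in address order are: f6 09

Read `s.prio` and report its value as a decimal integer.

-4

[0]=0xf6 [1]=0x09 (big-endian) → word 0xf609
mode:12 @ bit 4 → (0xf609>>4)&0xfff = 0xf60
prio:3 @ bit 1 → (0xf609>>1)&0x7 = 0x4  ←
flags:1 @ bit 0 → (0xf609>>0)&0x1 = 0x1
prio signed 3b, MSB=1: 4 - 8 = -4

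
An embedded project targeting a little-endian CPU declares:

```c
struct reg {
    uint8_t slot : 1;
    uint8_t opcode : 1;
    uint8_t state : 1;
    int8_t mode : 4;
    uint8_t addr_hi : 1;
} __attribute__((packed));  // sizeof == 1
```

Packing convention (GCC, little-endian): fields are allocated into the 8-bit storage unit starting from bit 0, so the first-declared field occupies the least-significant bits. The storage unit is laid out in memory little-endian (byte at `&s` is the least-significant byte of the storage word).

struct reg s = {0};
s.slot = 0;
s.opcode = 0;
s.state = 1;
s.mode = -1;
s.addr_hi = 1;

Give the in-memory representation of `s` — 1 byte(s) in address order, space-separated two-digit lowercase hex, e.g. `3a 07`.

slot (1b) val=0 bits=0x0 at bit 0: 0x00
opcode (1b) val=0 bits=0x0 at bit 1: 0x00
state (1b) val=1 bits=0x1 at bit 2: 0x04
mode (4b) val=-1 bits=0xf at bit 3: 0x7c
addr_hi (1b) val=1 bits=0x1 at bit 7: 0xfc
word = 0xfc → little-endian bytes:
  [0]=0xfc

fc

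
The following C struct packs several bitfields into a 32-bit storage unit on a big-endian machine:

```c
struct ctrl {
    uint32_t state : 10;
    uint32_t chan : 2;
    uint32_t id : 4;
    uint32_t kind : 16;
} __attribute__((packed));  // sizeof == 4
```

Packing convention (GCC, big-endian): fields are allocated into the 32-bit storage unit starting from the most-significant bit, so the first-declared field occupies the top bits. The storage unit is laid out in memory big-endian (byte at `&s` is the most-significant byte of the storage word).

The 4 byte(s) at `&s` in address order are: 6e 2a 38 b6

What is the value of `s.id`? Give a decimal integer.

[0]=0x6e [1]=0x2a [2]=0x38 [3]=0xb6 (big-endian) → word 0x6e2a38b6
state [22+:10] = (word>>22) & 0x3ff = 440
chan [20+:2] = (word>>20) & 0x3 = 2
id [16+:4] = (word>>16) & 0xf = 10  ←
kind [0+:16] = (word>>0) & 0xffff = 14518

10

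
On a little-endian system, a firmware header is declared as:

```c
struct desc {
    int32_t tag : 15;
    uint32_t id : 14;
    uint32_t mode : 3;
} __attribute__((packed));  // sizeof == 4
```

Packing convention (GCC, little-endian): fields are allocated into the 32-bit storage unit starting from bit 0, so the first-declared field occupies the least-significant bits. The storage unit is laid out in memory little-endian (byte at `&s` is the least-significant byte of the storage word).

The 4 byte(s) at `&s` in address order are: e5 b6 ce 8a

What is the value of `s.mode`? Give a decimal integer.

[0]=0xe5 [1]=0xb6 [2]=0xce [3]=0x8a (little-endian) → word 0x8aceb6e5
tag:15 @ bit 0 → (0x8aceb6e5>>0)&0x7fff = 0x36e5
id:14 @ bit 15 → (0x8aceb6e5>>15)&0x3fff = 0x159d
mode:3 @ bit 29 → (0x8aceb6e5>>29)&0x7 = 0x4  ←

4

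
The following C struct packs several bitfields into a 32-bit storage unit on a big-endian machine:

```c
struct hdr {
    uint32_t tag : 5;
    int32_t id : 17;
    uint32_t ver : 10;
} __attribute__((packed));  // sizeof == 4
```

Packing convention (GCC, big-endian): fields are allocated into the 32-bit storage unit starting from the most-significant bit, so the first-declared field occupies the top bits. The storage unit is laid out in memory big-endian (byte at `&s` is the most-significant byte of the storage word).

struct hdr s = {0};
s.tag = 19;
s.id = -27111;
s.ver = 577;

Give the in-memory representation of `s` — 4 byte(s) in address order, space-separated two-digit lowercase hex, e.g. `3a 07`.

tag:5 = 19 → 0x13 << 27 → word 0x98000000
id:17 = -27111 → 0x19619 << 10 → word 0x9e586400
ver:10 = 577 → 0x241 << 0 → word 0x9e586641
word = 0x9e586641 → big-endian bytes:
  [0]=0x9e  [1]=0x58  [2]=0x66  [3]=0x41

9e 58 66 41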